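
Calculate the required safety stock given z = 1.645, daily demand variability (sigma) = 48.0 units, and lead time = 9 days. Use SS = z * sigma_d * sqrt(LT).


Formula: SS = z * sigma_d * sqrt(LT)
sqrt(LT) = sqrt(9) = 3.0
SS = 1.645 * 48.0 * 3.0
SS = 236.9 units

236.9 units


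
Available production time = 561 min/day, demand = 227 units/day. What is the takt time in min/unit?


Formula: Takt Time = Available Production Time / Customer Demand
Takt = 561 min/day / 227 units/day
Takt = 2.47 min/unit

2.47 min/unit


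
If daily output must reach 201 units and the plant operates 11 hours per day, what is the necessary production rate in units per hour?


Formula: Production Rate = Daily Demand / Available Hours
Rate = 201 units/day / 11 hours/day
Rate = 18.3 units/hour

18.3 units/hour


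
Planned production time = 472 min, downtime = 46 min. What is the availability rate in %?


Formula: Availability = (Planned Time - Downtime) / Planned Time * 100
Uptime = 472 - 46 = 426 min
Availability = 426 / 472 * 100 = 90.3%

90.3%


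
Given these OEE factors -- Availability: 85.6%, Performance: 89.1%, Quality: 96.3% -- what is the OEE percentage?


Formula: OEE = Availability * Performance * Quality / 10000
A * P = 85.6% * 89.1% / 100 = 76.27%
OEE = 76.27% * 96.3% / 100 = 73.4%

73.4%


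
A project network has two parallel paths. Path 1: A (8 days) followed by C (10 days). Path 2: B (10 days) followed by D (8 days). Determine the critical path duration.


Path 1 = 8 + 10 = 18 days
Path 2 = 10 + 8 = 18 days
Duration = max(18, 18) = 18 days

18 days


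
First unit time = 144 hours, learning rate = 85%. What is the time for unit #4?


Formula: T_n = T_1 * (learning_rate)^(log2(n)) where learning_rate = rate/100
Doublings = log2(4) = 2
T_n = 144 * 0.85^2
T_n = 144 * 0.7225 = 104.0 hours

104.0 hours


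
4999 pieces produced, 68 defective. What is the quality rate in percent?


Formula: Quality Rate = Good Pieces / Total Pieces * 100
Good pieces = 4999 - 68 = 4931
QR = 4931 / 4999 * 100 = 98.6%

98.6%


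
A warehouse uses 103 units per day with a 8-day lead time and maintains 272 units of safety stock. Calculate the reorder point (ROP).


Formula: ROP = (Daily Demand * Lead Time) + Safety Stock
Demand during lead time = 103 * 8 = 824 units
ROP = 824 + 272 = 1096 units

1096 units


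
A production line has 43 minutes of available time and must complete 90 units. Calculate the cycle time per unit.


Formula: CT = Available Time / Number of Units
CT = 43 min / 90 units
CT = 0.48 min/unit

0.48 min/unit


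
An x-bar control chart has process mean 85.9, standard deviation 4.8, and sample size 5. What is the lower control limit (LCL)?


LCL = 85.9 - 3 * 4.8 / sqrt(5)

79.46


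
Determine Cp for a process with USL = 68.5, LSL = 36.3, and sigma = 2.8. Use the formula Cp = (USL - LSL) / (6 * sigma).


Cp = (68.5 - 36.3) / (6 * 2.8)

1.92


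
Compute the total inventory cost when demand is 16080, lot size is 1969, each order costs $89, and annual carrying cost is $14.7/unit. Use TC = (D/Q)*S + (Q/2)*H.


TC = 16080/1969 * 89 + 1969/2 * 14.7

$15198.98


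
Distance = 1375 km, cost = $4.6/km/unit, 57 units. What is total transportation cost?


TC = dist * cost * units = 1375 * 4.6 * 57 = $360525.00

$360525.00


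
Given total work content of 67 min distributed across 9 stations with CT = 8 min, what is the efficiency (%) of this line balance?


Formula: Efficiency = Sum of Task Times / (N_stations * CT) * 100
Total station capacity = 9 stations * 8 min = 72 min
Efficiency = 67 / 72 * 100 = 93.1%

93.1%


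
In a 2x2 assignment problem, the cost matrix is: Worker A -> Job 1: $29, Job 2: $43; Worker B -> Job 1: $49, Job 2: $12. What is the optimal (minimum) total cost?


Option 1: A->1 + B->2 = $29 + $12 = $41
Option 2: A->2 + B->1 = $43 + $49 = $92
Min cost = min($41, $92) = $41

$41


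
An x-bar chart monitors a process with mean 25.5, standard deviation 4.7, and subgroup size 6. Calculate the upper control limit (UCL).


UCL = 25.5 + 3 * 4.7 / sqrt(6)

31.26


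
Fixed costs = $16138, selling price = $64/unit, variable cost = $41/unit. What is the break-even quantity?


Formula: BEQ = Fixed Costs / (Price - Variable Cost)
Contribution margin = $64 - $41 = $23/unit
BEQ = ceil($16138 / $23/unit) = ceil(701.65) = 702 units

702 units


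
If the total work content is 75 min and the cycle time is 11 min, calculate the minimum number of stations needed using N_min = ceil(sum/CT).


Formula: N_min = ceil(Sum of Task Times / Cycle Time)
N_min = ceil(75 min / 11 min) = ceil(6.8182)
N_min = 7 stations

7


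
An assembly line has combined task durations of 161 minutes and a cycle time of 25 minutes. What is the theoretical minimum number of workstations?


Formula: N_min = ceil(Sum of Task Times / Cycle Time)
N_min = ceil(161 min / 25 min) = ceil(6.44)
N_min = 7 stations

7


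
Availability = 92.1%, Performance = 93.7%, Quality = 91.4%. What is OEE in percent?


Formula: OEE = Availability * Performance * Quality / 10000
A * P = 92.1% * 93.7% / 100 = 86.3%
OEE = 86.3% * 91.4% / 100 = 78.9%

78.9%


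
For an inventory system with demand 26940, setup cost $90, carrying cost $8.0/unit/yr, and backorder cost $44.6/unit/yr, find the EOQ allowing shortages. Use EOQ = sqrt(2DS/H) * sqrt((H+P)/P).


Formula: EOQ* = sqrt(2DS/H) * sqrt((H+P)/P)
Base EOQ = sqrt(2*26940*90/8.0) = 778.56 units
Correction = sqrt((8.0+44.6)/44.6) = 1.08599
EOQ* = 778.56 * 1.08599 = 845.5 units

845.5 units


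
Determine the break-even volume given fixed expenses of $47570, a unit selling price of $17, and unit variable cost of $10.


Formula: BEQ = Fixed Costs / (Price - Variable Cost)
Contribution margin = $17 - $10 = $7/unit
BEQ = ceil($47570 / $7/unit) = ceil(6795.71) = 6796 units

6796 units


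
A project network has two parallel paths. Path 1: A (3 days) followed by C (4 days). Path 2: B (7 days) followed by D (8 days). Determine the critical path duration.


Path 1 = 3 + 4 = 7 days
Path 2 = 7 + 8 = 15 days
Duration = max(7, 15) = 15 days

15 days


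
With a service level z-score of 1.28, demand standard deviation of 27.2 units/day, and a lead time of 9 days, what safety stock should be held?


Formula: SS = z * sigma_d * sqrt(LT)
sqrt(LT) = sqrt(9) = 3.0
SS = 1.28 * 27.2 * 3.0
SS = 104.4 units

104.4 units


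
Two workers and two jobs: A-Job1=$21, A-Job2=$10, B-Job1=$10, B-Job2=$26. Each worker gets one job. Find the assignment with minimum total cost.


Option 1: A->1 + B->2 = $21 + $26 = $47
Option 2: A->2 + B->1 = $10 + $10 = $20
Min cost = min($47, $20) = $20

$20


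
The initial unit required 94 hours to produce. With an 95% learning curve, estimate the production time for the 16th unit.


Formula: T_n = T_1 * (learning_rate)^(log2(n)) where learning_rate = rate/100
Doublings = log2(16) = 4
T_n = 94 * 0.95^4
T_n = 94 * 0.8145 = 76.6 hours

76.6 hours


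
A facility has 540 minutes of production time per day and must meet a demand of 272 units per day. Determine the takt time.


Formula: Takt Time = Available Production Time / Customer Demand
Takt = 540 min/day / 272 units/day
Takt = 1.99 min/unit

1.99 min/unit


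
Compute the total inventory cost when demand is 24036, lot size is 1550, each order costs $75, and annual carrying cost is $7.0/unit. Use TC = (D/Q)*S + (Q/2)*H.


TC = 24036/1550 * 75 + 1550/2 * 7.0

$6588.03


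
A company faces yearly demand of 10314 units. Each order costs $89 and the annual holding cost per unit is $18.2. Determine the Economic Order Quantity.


Formula: EOQ = sqrt(2 * D * S / H)
Numerator: 2 * 10314 * 89 = 1835892
2DS/H = 1835892 / 18.2 = 100873.2
EOQ = sqrt(100873.2) = 317.6 units

317.6 units


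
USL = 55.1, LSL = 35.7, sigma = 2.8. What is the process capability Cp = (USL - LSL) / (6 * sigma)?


Cp = (55.1 - 35.7) / (6 * 2.8)

1.15


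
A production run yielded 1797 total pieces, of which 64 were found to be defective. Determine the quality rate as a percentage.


Formula: Quality Rate = Good Pieces / Total Pieces * 100
Good pieces = 1797 - 64 = 1733
QR = 1733 / 1797 * 100 = 96.4%

96.4%


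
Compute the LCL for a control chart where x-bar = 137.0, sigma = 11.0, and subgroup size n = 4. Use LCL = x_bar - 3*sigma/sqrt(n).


LCL = 137.0 - 3 * 11.0 / sqrt(4)

120.5


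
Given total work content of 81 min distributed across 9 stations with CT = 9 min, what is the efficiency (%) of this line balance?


Formula: Efficiency = Sum of Task Times / (N_stations * CT) * 100
Total station capacity = 9 stations * 9 min = 81 min
Efficiency = 81 / 81 * 100 = 100.0%

100.0%


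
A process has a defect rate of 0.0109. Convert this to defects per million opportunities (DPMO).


DPMO = defect_rate * 1000000 = 0.0109 * 1000000

10900


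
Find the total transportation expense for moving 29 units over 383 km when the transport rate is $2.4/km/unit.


TC = dist * cost * units = 383 * 2.4 * 29 = $26656.80

$26656.80


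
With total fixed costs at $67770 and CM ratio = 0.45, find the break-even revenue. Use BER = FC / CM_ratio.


Formula: BER = Fixed Costs / Contribution Margin Ratio
BER = $67770 / 0.45
BER = $150600.00 (to the nearest cent)

$150600.00


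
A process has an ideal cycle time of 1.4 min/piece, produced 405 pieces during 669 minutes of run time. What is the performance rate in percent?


Formula: Performance = (Ideal CT * Total Count) / Run Time * 100
Ideal output time = 1.4 * 405 = 567.0 min
Performance = 567.0 / 669 * 100 = 84.8%

84.8%


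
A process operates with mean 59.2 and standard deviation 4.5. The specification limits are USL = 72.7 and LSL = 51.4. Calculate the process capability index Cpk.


Cpu = (72.7 - 59.2) / (3 * 4.5) = 1.0
Cpl = (59.2 - 51.4) / (3 * 4.5) = 0.58
Cpk = min(1.0, 0.58) = 0.58

0.58


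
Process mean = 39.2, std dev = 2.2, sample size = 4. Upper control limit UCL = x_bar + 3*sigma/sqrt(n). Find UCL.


UCL = 39.2 + 3 * 2.2 / sqrt(4)

42.5


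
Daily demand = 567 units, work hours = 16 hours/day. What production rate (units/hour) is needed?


Formula: Production Rate = Daily Demand / Available Hours
Rate = 567 units/day / 16 hours/day
Rate = 35.4 units/hour

35.4 units/hour


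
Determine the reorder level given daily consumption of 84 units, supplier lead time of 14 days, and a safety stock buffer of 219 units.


Formula: ROP = (Daily Demand * Lead Time) + Safety Stock
Demand during lead time = 84 * 14 = 1176 units
ROP = 1176 + 219 = 1395 units

1395 units


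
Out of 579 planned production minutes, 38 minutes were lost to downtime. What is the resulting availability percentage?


Formula: Availability = (Planned Time - Downtime) / Planned Time * 100
Uptime = 579 - 38 = 541 min
Availability = 541 / 579 * 100 = 93.4%

93.4%


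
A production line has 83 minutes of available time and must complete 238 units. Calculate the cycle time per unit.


Formula: CT = Available Time / Number of Units
CT = 83 min / 238 units
CT = 0.35 min/unit

0.35 min/unit


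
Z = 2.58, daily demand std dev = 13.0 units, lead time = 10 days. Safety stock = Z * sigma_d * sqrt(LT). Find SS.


Formula: SS = z * sigma_d * sqrt(LT)
sqrt(LT) = sqrt(10) = 3.1623
SS = 2.58 * 13.0 * 3.1623
SS = 106.1 units

106.1 units


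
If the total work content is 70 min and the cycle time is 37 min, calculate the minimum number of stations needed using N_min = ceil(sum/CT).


Formula: N_min = ceil(Sum of Task Times / Cycle Time)
N_min = ceil(70 min / 37 min) = ceil(1.8919)
N_min = 2 stations

2


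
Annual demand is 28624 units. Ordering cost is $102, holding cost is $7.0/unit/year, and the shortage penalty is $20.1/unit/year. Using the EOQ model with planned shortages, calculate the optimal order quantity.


Formula: EOQ* = sqrt(2DS/H) * sqrt((H+P)/P)
Base EOQ = sqrt(2*28624*102/7.0) = 913.34 units
Correction = sqrt((7.0+20.1)/20.1) = 1.16115
EOQ* = 913.34 * 1.16115 = 1060.5 units

1060.5 units


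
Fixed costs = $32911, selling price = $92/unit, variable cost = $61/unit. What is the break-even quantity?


Formula: BEQ = Fixed Costs / (Price - Variable Cost)
Contribution margin = $92 - $61 = $31/unit
BEQ = ceil($32911 / $31/unit) = ceil(1061.65) = 1062 units

1062 units


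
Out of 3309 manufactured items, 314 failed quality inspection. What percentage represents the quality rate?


Formula: Quality Rate = Good Pieces / Total Pieces * 100
Good pieces = 3309 - 314 = 2995
QR = 2995 / 3309 * 100 = 90.5%

90.5%


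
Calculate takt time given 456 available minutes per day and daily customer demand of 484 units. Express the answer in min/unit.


Formula: Takt Time = Available Production Time / Customer Demand
Takt = 456 min/day / 484 units/day
Takt = 0.94 min/unit

0.94 min/unit


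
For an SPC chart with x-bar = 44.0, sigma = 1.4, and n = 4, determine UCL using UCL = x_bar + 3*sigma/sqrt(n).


UCL = 44.0 + 3 * 1.4 / sqrt(4)

46.1


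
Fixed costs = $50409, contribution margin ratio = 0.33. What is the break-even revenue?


Formula: BER = Fixed Costs / Contribution Margin Ratio
BER = $50409 / 0.33
BER = $152754.55 (to the nearest cent)

$152754.55


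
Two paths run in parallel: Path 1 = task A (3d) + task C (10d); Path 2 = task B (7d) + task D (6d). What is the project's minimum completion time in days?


Path 1 = 3 + 10 = 13 days
Path 2 = 7 + 6 = 13 days
Duration = max(13, 13) = 13 days

13 days


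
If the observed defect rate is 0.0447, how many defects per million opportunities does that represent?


DPMO = defect_rate * 1000000 = 0.0447 * 1000000

44700


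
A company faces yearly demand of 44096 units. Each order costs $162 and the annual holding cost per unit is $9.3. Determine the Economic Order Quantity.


Formula: EOQ = sqrt(2 * D * S / H)
Numerator: 2 * 44096 * 162 = 14287104
2DS/H = 14287104 / 9.3 = 1536247.7
EOQ = sqrt(1536247.7) = 1239.5 units

1239.5 units


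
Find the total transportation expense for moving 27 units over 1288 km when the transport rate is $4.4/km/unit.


TC = dist * cost * units = 1288 * 4.4 * 27 = $153014.40

$153014.40


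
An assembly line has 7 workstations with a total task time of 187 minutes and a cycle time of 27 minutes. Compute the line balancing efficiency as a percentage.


Formula: Efficiency = Sum of Task Times / (N_stations * CT) * 100
Total station capacity = 7 stations * 27 min = 189 min
Efficiency = 187 / 189 * 100 = 98.9%

98.9%


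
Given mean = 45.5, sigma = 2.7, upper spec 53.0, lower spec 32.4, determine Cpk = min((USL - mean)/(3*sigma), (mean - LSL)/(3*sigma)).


Cpu = (53.0 - 45.5) / (3 * 2.7) = 0.93
Cpl = (45.5 - 32.4) / (3 * 2.7) = 1.62
Cpk = min(0.93, 1.62) = 0.93

0.93


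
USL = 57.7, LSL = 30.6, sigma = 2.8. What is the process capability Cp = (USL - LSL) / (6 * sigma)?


Cp = (57.7 - 30.6) / (6 * 2.8)

1.61


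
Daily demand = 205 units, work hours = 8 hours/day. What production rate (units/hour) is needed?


Formula: Production Rate = Daily Demand / Available Hours
Rate = 205 units/day / 8 hours/day
Rate = 25.6 units/hour

25.6 units/hour


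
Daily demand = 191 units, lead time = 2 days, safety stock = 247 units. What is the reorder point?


Formula: ROP = (Daily Demand * Lead Time) + Safety Stock
Demand during lead time = 191 * 2 = 382 units
ROP = 382 + 247 = 629 units

629 units


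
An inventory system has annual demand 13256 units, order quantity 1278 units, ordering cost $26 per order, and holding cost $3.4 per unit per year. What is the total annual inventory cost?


TC = 13256/1278 * 26 + 1278/2 * 3.4

$2442.28


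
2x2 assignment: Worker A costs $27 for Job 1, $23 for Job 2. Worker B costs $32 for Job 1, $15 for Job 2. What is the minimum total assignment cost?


Option 1: A->1 + B->2 = $27 + $15 = $42
Option 2: A->2 + B->1 = $23 + $32 = $55
Min cost = min($42, $55) = $42

$42


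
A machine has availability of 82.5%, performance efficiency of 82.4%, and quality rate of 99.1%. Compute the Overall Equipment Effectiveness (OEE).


Formula: OEE = Availability * Performance * Quality / 10000
A * P = 82.5% * 82.4% / 100 = 67.98%
OEE = 67.98% * 99.1% / 100 = 67.4%

67.4%


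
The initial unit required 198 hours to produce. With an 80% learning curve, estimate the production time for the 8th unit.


Formula: T_n = T_1 * (learning_rate)^(log2(n)) where learning_rate = rate/100
Doublings = log2(8) = 3
T_n = 198 * 0.8^3
T_n = 198 * 0.512 = 101.4 hours

101.4 hours


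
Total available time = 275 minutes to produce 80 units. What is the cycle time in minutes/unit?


Formula: CT = Available Time / Number of Units
CT = 275 min / 80 units
CT = 3.44 min/unit

3.44 min/unit


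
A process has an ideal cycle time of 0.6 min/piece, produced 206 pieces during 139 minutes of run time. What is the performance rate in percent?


Formula: Performance = (Ideal CT * Total Count) / Run Time * 100
Ideal output time = 0.6 * 206 = 123.6 min
Performance = 123.6 / 139 * 100 = 88.9%

88.9%


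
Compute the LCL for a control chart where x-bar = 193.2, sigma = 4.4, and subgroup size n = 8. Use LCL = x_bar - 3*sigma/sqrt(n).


LCL = 193.2 - 3 * 4.4 / sqrt(8)

188.53


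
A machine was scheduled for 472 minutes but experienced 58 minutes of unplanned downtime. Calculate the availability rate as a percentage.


Formula: Availability = (Planned Time - Downtime) / Planned Time * 100
Uptime = 472 - 58 = 414 min
Availability = 414 / 472 * 100 = 87.7%

87.7%


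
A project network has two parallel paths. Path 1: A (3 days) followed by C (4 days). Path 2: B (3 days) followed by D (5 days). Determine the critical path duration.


Path 1 = 3 + 4 = 7 days
Path 2 = 3 + 5 = 8 days
Duration = max(7, 8) = 8 days

8 days


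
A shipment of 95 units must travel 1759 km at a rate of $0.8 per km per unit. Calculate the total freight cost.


TC = dist * cost * units = 1759 * 0.8 * 95 = $133684.00

$133684.00


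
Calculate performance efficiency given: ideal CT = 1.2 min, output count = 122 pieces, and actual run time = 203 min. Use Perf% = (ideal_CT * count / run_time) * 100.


Formula: Performance = (Ideal CT * Total Count) / Run Time * 100
Ideal output time = 1.2 * 122 = 146.4 min
Performance = 146.4 / 203 * 100 = 72.1%

72.1%


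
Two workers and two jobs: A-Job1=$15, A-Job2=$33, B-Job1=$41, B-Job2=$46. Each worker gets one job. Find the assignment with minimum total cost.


Option 1: A->1 + B->2 = $15 + $46 = $61
Option 2: A->2 + B->1 = $33 + $41 = $74
Min cost = min($61, $74) = $61

$61


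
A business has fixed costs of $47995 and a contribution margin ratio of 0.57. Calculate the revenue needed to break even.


Formula: BER = Fixed Costs / Contribution Margin Ratio
BER = $47995 / 0.57
BER = $84201.75 (to the nearest cent)

$84201.75


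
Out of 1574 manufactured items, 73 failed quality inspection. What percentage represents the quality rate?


Formula: Quality Rate = Good Pieces / Total Pieces * 100
Good pieces = 1574 - 73 = 1501
QR = 1501 / 1574 * 100 = 95.4%

95.4%


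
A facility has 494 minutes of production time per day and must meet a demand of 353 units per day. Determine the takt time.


Formula: Takt Time = Available Production Time / Customer Demand
Takt = 494 min/day / 353 units/day
Takt = 1.4 min/unit

1.4 min/unit


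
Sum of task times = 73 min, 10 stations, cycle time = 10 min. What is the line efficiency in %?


Formula: Efficiency = Sum of Task Times / (N_stations * CT) * 100
Total station capacity = 10 stations * 10 min = 100 min
Efficiency = 73 / 100 * 100 = 73.0%

73.0%


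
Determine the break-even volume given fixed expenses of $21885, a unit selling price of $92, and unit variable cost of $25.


Formula: BEQ = Fixed Costs / (Price - Variable Cost)
Contribution margin = $92 - $25 = $67/unit
BEQ = ceil($21885 / $67/unit) = ceil(326.64) = 327 units

327 units


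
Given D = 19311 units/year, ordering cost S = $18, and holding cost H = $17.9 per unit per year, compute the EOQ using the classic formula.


Formula: EOQ = sqrt(2 * D * S / H)
Numerator: 2 * 19311 * 18 = 695196
2DS/H = 695196 / 17.9 = 38837.8
EOQ = sqrt(38837.8) = 197.1 units

197.1 units


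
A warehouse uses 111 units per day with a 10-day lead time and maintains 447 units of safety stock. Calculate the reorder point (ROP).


Formula: ROP = (Daily Demand * Lead Time) + Safety Stock
Demand during lead time = 111 * 10 = 1110 units
ROP = 1110 + 447 = 1557 units

1557 units


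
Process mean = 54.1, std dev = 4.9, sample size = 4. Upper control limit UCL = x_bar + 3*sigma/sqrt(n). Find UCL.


UCL = 54.1 + 3 * 4.9 / sqrt(4)

61.45


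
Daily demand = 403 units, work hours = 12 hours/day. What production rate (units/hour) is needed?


Formula: Production Rate = Daily Demand / Available Hours
Rate = 403 units/day / 12 hours/day
Rate = 33.6 units/hour

33.6 units/hour


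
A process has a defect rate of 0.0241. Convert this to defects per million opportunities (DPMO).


DPMO = defect_rate * 1000000 = 0.0241 * 1000000

24100


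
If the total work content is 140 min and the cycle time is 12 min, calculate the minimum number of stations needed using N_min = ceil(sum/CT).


Formula: N_min = ceil(Sum of Task Times / Cycle Time)
N_min = ceil(140 min / 12 min) = ceil(11.6667)
N_min = 12 stations

12


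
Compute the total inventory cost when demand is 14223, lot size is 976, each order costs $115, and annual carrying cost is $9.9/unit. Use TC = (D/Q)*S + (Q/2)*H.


TC = 14223/976 * 115 + 976/2 * 9.9

$6507.07


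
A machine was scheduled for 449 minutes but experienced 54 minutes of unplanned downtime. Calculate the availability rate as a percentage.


Formula: Availability = (Planned Time - Downtime) / Planned Time * 100
Uptime = 449 - 54 = 395 min
Availability = 395 / 449 * 100 = 88.0%

88.0%


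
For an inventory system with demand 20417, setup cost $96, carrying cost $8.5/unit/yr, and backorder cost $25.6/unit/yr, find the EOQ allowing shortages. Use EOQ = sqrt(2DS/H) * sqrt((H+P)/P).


Formula: EOQ* = sqrt(2DS/H) * sqrt((H+P)/P)
Base EOQ = sqrt(2*20417*96/8.5) = 679.11 units
Correction = sqrt((8.5+25.6)/25.6) = 1.15414
EOQ* = 679.11 * 1.15414 = 783.8 units

783.8 units


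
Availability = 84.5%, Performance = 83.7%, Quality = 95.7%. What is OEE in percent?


Formula: OEE = Availability * Performance * Quality / 10000
A * P = 84.5% * 83.7% / 100 = 70.73%
OEE = 70.73% * 95.7% / 100 = 67.7%

67.7%


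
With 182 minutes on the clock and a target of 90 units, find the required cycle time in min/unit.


Formula: CT = Available Time / Number of Units
CT = 182 min / 90 units
CT = 2.02 min/unit

2.02 min/unit


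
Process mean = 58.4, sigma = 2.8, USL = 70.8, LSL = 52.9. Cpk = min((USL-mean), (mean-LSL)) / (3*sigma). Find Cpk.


Cpu = (70.8 - 58.4) / (3 * 2.8) = 1.48
Cpl = (58.4 - 52.9) / (3 * 2.8) = 0.65
Cpk = min(1.48, 0.65) = 0.65

0.65


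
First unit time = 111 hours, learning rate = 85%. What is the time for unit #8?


Formula: T_n = T_1 * (learning_rate)^(log2(n)) where learning_rate = rate/100
Doublings = log2(8) = 3
T_n = 111 * 0.85^3
T_n = 111 * 0.6141 = 68.2 hours

68.2 hours


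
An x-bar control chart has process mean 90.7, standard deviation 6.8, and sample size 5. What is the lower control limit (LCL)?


LCL = 90.7 - 3 * 6.8 / sqrt(5)

81.58


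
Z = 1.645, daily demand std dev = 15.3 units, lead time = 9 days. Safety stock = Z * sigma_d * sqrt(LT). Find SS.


Formula: SS = z * sigma_d * sqrt(LT)
sqrt(LT) = sqrt(9) = 3.0
SS = 1.645 * 15.3 * 3.0
SS = 75.5 units

75.5 units


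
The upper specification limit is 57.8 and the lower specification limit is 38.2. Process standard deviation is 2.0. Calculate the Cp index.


Cp = (57.8 - 38.2) / (6 * 2.0)

1.63


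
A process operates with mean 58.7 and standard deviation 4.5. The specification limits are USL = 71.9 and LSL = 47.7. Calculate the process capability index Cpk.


Cpu = (71.9 - 58.7) / (3 * 4.5) = 0.98
Cpl = (58.7 - 47.7) / (3 * 4.5) = 0.81
Cpk = min(0.98, 0.81) = 0.81

0.81


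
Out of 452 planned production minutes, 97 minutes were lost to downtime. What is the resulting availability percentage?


Formula: Availability = (Planned Time - Downtime) / Planned Time * 100
Uptime = 452 - 97 = 355 min
Availability = 355 / 452 * 100 = 78.5%

78.5%


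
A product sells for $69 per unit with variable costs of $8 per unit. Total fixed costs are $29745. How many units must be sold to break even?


Formula: BEQ = Fixed Costs / (Price - Variable Cost)
Contribution margin = $69 - $8 = $61/unit
BEQ = ceil($29745 / $61/unit) = ceil(487.62) = 488 units

488 units


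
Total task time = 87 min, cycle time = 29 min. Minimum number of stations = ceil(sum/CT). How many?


Formula: N_min = ceil(Sum of Task Times / Cycle Time)
N_min = ceil(87 min / 29 min) = ceil(3.0)
N_min = 3 stations

3


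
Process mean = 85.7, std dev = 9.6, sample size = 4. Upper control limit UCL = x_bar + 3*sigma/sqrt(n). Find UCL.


UCL = 85.7 + 3 * 9.6 / sqrt(4)

100.1


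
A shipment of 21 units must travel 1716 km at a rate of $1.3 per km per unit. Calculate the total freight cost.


TC = dist * cost * units = 1716 * 1.3 * 21 = $46846.80

$46846.80


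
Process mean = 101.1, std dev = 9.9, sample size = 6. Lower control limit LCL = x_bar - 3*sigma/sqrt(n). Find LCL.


LCL = 101.1 - 3 * 9.9 / sqrt(6)

88.98


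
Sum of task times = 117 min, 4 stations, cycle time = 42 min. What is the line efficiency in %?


Formula: Efficiency = Sum of Task Times / (N_stations * CT) * 100
Total station capacity = 4 stations * 42 min = 168 min
Efficiency = 117 / 168 * 100 = 69.6%

69.6%


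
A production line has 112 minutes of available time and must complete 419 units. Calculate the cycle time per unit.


Formula: CT = Available Time / Number of Units
CT = 112 min / 419 units
CT = 0.27 min/unit

0.27 min/unit


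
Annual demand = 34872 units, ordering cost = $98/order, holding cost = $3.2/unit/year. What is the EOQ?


Formula: EOQ = sqrt(2 * D * S / H)
Numerator: 2 * 34872 * 98 = 6834912
2DS/H = 6834912 / 3.2 = 2135910.0
EOQ = sqrt(2135910.0) = 1461.5 units

1461.5 units


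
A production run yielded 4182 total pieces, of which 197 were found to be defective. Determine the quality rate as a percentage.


Formula: Quality Rate = Good Pieces / Total Pieces * 100
Good pieces = 4182 - 197 = 3985
QR = 3985 / 4182 * 100 = 95.3%

95.3%


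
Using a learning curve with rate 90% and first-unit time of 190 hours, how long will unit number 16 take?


Formula: T_n = T_1 * (learning_rate)^(log2(n)) where learning_rate = rate/100
Doublings = log2(16) = 4
T_n = 190 * 0.9^4
T_n = 190 * 0.6561 = 124.7 hours

124.7 hours


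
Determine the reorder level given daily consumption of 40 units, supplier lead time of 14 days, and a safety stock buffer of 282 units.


Formula: ROP = (Daily Demand * Lead Time) + Safety Stock
Demand during lead time = 40 * 14 = 560 units
ROP = 560 + 282 = 842 units

842 units


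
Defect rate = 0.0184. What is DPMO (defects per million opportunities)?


DPMO = defect_rate * 1000000 = 0.0184 * 1000000

18400


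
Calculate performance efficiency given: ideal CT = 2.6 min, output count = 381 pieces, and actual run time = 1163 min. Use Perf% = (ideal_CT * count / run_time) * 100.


Formula: Performance = (Ideal CT * Total Count) / Run Time * 100
Ideal output time = 2.6 * 381 = 990.6 min
Performance = 990.6 / 1163 * 100 = 85.2%

85.2%


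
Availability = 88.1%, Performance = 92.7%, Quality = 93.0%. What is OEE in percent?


Formula: OEE = Availability * Performance * Quality / 10000
A * P = 88.1% * 92.7% / 100 = 81.67%
OEE = 81.67% * 93.0% / 100 = 76.0%

76.0%


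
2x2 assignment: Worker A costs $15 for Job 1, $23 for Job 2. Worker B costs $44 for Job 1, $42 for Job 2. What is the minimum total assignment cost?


Option 1: A->1 + B->2 = $15 + $42 = $57
Option 2: A->2 + B->1 = $23 + $44 = $67
Min cost = min($57, $67) = $57

$57


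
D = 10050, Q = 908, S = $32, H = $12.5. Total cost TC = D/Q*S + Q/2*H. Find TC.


TC = 10050/908 * 32 + 908/2 * 12.5

$6029.19


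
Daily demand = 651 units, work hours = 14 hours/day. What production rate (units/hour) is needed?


Formula: Production Rate = Daily Demand / Available Hours
Rate = 651 units/day / 14 hours/day
Rate = 46.5 units/hour

46.5 units/hour


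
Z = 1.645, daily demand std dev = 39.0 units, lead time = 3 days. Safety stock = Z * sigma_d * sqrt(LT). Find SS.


Formula: SS = z * sigma_d * sqrt(LT)
sqrt(LT) = sqrt(3) = 1.7321
SS = 1.645 * 39.0 * 1.7321
SS = 111.1 units

111.1 units


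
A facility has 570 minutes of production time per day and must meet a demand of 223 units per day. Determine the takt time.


Formula: Takt Time = Available Production Time / Customer Demand
Takt = 570 min/day / 223 units/day
Takt = 2.56 min/unit

2.56 min/unit


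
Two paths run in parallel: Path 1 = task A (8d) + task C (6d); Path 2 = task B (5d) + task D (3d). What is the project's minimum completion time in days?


Path 1 = 8 + 6 = 14 days
Path 2 = 5 + 3 = 8 days
Duration = max(14, 8) = 14 days

14 days


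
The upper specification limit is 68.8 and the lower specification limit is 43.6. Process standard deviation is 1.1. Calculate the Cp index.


Cp = (68.8 - 43.6) / (6 * 1.1)

3.82


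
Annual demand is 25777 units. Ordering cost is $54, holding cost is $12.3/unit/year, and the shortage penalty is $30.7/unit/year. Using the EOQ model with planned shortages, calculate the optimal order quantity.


Formula: EOQ* = sqrt(2DS/H) * sqrt((H+P)/P)
Base EOQ = sqrt(2*25777*54/12.3) = 475.75 units
Correction = sqrt((12.3+30.7)/30.7) = 1.18349
EOQ* = 475.75 * 1.18349 = 563.0 units

563.0 units


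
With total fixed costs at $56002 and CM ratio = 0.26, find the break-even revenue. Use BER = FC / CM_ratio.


Formula: BER = Fixed Costs / Contribution Margin Ratio
BER = $56002 / 0.26
BER = $215392.31 (to the nearest cent)

$215392.31


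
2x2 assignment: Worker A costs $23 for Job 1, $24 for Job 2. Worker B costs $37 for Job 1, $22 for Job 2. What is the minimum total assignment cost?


Option 1: A->1 + B->2 = $23 + $22 = $45
Option 2: A->2 + B->1 = $24 + $37 = $61
Min cost = min($45, $61) = $45

$45


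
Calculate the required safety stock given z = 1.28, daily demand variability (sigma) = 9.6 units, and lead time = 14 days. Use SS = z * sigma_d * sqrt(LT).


Formula: SS = z * sigma_d * sqrt(LT)
sqrt(LT) = sqrt(14) = 3.7417
SS = 1.28 * 9.6 * 3.7417
SS = 46.0 units

46.0 units


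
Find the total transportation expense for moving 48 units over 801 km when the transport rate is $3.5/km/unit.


TC = dist * cost * units = 801 * 3.5 * 48 = $134568.00

$134568.00


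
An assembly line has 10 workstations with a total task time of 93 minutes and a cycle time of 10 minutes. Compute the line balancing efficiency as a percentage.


Formula: Efficiency = Sum of Task Times / (N_stations * CT) * 100
Total station capacity = 10 stations * 10 min = 100 min
Efficiency = 93 / 100 * 100 = 93.0%

93.0%


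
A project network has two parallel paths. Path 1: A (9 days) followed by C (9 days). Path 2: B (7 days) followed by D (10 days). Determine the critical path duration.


Path 1 = 9 + 9 = 18 days
Path 2 = 7 + 10 = 17 days
Duration = max(18, 17) = 18 days

18 days


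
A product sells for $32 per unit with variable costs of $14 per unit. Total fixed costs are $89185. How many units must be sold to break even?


Formula: BEQ = Fixed Costs / (Price - Variable Cost)
Contribution margin = $32 - $14 = $18/unit
BEQ = ceil($89185 / $18/unit) = ceil(4954.72) = 4955 units

4955 units


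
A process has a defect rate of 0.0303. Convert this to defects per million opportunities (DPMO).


DPMO = defect_rate * 1000000 = 0.0303 * 1000000

30300


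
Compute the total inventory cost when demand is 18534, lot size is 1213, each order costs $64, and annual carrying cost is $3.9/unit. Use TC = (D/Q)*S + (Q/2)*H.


TC = 18534/1213 * 64 + 1213/2 * 3.9

$3343.24


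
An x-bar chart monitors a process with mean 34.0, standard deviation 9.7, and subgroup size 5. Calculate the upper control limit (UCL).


UCL = 34.0 + 3 * 9.7 / sqrt(5)

47.01


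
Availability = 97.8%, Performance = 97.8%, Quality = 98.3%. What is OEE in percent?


Formula: OEE = Availability * Performance * Quality / 10000
A * P = 97.8% * 97.8% / 100 = 95.65%
OEE = 95.65% * 98.3% / 100 = 94.0%

94.0%


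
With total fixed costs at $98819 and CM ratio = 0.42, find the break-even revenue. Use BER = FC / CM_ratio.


Formula: BER = Fixed Costs / Contribution Margin Ratio
BER = $98819 / 0.42
BER = $235283.33 (to the nearest cent)

$235283.33


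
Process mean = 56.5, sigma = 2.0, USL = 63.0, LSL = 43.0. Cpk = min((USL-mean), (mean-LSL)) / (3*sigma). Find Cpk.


Cpu = (63.0 - 56.5) / (3 * 2.0) = 1.08
Cpl = (56.5 - 43.0) / (3 * 2.0) = 2.25
Cpk = min(1.08, 2.25) = 1.08

1.08


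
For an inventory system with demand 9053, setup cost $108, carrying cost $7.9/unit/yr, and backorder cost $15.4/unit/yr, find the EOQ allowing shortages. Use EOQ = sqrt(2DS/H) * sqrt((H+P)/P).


Formula: EOQ* = sqrt(2DS/H) * sqrt((H+P)/P)
Base EOQ = sqrt(2*9053*108/7.9) = 497.52 units
Correction = sqrt((7.9+15.4)/15.4) = 1.23004
EOQ* = 497.52 * 1.23004 = 612.0 units

612.0 units


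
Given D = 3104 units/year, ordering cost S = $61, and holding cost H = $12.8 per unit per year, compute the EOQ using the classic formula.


Formula: EOQ = sqrt(2 * D * S / H)
Numerator: 2 * 3104 * 61 = 378688
2DS/H = 378688 / 12.8 = 29585.0
EOQ = sqrt(29585.0) = 172.0 units

172.0 units


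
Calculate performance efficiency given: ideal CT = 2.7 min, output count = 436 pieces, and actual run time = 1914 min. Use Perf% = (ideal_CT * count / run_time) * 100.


Formula: Performance = (Ideal CT * Total Count) / Run Time * 100
Ideal output time = 2.7 * 436 = 1177.2 min
Performance = 1177.2 / 1914 * 100 = 61.5%

61.5%


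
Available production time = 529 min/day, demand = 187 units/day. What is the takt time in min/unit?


Formula: Takt Time = Available Production Time / Customer Demand
Takt = 529 min/day / 187 units/day
Takt = 2.83 min/unit

2.83 min/unit


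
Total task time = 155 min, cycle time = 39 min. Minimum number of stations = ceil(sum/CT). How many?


Formula: N_min = ceil(Sum of Task Times / Cycle Time)
N_min = ceil(155 min / 39 min) = ceil(3.9744)
N_min = 4 stations

4


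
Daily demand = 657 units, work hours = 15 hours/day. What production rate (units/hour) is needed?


Formula: Production Rate = Daily Demand / Available Hours
Rate = 657 units/day / 15 hours/day
Rate = 43.8 units/hour

43.8 units/hour


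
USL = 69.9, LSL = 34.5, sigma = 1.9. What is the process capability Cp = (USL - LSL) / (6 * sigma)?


Cp = (69.9 - 34.5) / (6 * 1.9)

3.11


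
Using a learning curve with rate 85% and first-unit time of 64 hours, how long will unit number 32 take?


Formula: T_n = T_1 * (learning_rate)^(log2(n)) where learning_rate = rate/100
Doublings = log2(32) = 5
T_n = 64 * 0.85^5
T_n = 64 * 0.4437 = 28.4 hours

28.4 hours


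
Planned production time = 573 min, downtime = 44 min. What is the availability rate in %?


Formula: Availability = (Planned Time - Downtime) / Planned Time * 100
Uptime = 573 - 44 = 529 min
Availability = 529 / 573 * 100 = 92.3%

92.3%


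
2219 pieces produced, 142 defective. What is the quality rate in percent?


Formula: Quality Rate = Good Pieces / Total Pieces * 100
Good pieces = 2219 - 142 = 2077
QR = 2077 / 2219 * 100 = 93.6%

93.6%


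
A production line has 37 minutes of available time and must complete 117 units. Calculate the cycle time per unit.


Formula: CT = Available Time / Number of Units
CT = 37 min / 117 units
CT = 0.32 min/unit

0.32 min/unit


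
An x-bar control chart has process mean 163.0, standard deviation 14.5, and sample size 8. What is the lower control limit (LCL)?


LCL = 163.0 - 3 * 14.5 / sqrt(8)

147.62


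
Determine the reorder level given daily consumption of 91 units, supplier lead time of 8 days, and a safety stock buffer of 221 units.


Formula: ROP = (Daily Demand * Lead Time) + Safety Stock
Demand during lead time = 91 * 8 = 728 units
ROP = 728 + 221 = 949 units

949 units


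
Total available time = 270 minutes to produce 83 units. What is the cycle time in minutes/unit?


Formula: CT = Available Time / Number of Units
CT = 270 min / 83 units
CT = 3.25 min/unit

3.25 min/unit


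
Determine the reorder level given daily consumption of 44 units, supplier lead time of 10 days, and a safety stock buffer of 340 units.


Formula: ROP = (Daily Demand * Lead Time) + Safety Stock
Demand during lead time = 44 * 10 = 440 units
ROP = 440 + 340 = 780 units

780 units


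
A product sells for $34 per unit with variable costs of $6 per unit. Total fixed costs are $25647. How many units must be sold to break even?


Formula: BEQ = Fixed Costs / (Price - Variable Cost)
Contribution margin = $34 - $6 = $28/unit
BEQ = ceil($25647 / $28/unit) = ceil(915.96) = 916 units

916 units


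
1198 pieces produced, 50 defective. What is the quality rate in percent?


Formula: Quality Rate = Good Pieces / Total Pieces * 100
Good pieces = 1198 - 50 = 1148
QR = 1148 / 1198 * 100 = 95.8%

95.8%


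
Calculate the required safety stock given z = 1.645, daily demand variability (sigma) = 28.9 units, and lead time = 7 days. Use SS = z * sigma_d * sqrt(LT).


Formula: SS = z * sigma_d * sqrt(LT)
sqrt(LT) = sqrt(7) = 2.6458
SS = 1.645 * 28.9 * 2.6458
SS = 125.8 units

125.8 units


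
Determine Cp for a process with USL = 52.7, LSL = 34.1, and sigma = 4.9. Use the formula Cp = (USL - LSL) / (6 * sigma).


Cp = (52.7 - 34.1) / (6 * 4.9)

0.63


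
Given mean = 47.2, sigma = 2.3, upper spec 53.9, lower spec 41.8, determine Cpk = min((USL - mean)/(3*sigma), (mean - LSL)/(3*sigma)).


Cpu = (53.9 - 47.2) / (3 * 2.3) = 0.97
Cpl = (47.2 - 41.8) / (3 * 2.3) = 0.78
Cpk = min(0.97, 0.78) = 0.78

0.78


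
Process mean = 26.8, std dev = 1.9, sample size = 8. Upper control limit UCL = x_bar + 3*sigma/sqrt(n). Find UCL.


UCL = 26.8 + 3 * 1.9 / sqrt(8)

28.82


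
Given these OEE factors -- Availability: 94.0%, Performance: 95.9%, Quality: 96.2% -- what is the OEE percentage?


Formula: OEE = Availability * Performance * Quality / 10000
A * P = 94.0% * 95.9% / 100 = 90.15%
OEE = 90.15% * 96.2% / 100 = 86.7%

86.7%


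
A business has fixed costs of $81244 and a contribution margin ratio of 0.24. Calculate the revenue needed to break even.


Formula: BER = Fixed Costs / Contribution Margin Ratio
BER = $81244 / 0.24
BER = $338516.67 (to the nearest cent)

$338516.67


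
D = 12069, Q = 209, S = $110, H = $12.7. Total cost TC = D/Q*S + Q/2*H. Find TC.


TC = 12069/209 * 110 + 209/2 * 12.7

$7679.26


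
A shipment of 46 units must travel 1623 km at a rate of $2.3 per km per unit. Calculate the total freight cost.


TC = dist * cost * units = 1623 * 2.3 * 46 = $171713.40

$171713.40


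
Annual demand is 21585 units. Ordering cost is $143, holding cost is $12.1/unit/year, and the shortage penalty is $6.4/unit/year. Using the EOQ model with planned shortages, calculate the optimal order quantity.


Formula: EOQ* = sqrt(2DS/H) * sqrt((H+P)/P)
Base EOQ = sqrt(2*21585*143/12.1) = 714.28 units
Correction = sqrt((12.1+6.4)/6.4) = 1.70018
EOQ* = 714.28 * 1.70018 = 1214.4 units

1214.4 units


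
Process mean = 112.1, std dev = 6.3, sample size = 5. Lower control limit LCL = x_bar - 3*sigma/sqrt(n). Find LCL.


LCL = 112.1 - 3 * 6.3 / sqrt(5)

103.65
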